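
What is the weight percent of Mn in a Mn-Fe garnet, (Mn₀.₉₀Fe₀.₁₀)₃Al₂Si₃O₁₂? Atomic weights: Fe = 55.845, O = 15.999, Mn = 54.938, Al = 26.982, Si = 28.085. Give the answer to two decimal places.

Formula mass = 2.70·54.938 + 0.30·55.845 + 2·26.982 + 3·28.085 + 12·15.999 = 495.293 g/mol, of which 148.333 g is Mn.
So Mn makes up 148.333/495.293 = 0.2995 of the mass, i.e. 29.95%.

29.95 wt%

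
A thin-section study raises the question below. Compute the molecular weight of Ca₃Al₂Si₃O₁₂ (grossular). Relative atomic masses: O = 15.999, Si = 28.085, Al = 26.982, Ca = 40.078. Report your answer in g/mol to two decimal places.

450.44 g/mol

The formula mass is the sum 3·40.078 + 2·26.982 + 3·28.085 + 12·15.999.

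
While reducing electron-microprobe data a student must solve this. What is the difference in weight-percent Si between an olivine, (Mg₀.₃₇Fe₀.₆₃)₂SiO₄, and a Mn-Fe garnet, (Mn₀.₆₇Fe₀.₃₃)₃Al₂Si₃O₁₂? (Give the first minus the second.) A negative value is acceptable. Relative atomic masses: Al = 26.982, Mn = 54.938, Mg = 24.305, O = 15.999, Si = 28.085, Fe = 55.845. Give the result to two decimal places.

-1.42 percentage points

M((Mg₀.₃₇Fe₀.₆₃)₂SiO₄) = 180.431 g/mol, so wt% Si = 28.085/180.431 × 100 = 15.57%.
M((Mn₀.₆₇Fe₀.₃₃)₃Al₂Si₃O₁₂) = 495.919 g/mol, so wt% Si = 84.255/495.919 × 100 = 16.99%.
15.57 − 16.99 = -1.42 pp.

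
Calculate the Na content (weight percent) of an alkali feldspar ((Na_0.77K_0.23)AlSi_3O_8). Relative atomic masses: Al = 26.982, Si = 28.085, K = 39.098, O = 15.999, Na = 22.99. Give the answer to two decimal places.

Molar mass of (Na_0.77K_0.23)AlSi_3O_8: 0.77*22.99 + 0.23*39.098 + 1*26.982 + 3*28.085 + 8*15.999 = 265.924 g/mol.
Mass of Na per formula unit: 0.77 × 22.99 = 17.702 g.
Weight fraction Na = 17.702 / 265.924 = 0.0666.

6.66 weight percent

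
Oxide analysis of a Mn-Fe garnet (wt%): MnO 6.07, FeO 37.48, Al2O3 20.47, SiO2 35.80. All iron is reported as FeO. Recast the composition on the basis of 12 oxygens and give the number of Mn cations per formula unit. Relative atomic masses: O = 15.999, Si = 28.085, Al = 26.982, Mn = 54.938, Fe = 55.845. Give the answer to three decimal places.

MnO: 6.07/70.937 = 0.08557 mol → 0.08557 mol Mn, 0.08557 mol O.
FeO: 37.48/71.844 = 0.52169 mol → 0.52169 mol Fe, 0.52169 mol O.
Al2O3: 20.47/101.961 = 0.20076 mol → 0.40152 mol Al, 0.60228 mol O.
SiO2: 35.80/60.083 = 0.59584 mol → 0.59584 mol Si, 1.19168 mol O.
Total oxygen = 2.40122 mol. Normalization factor = 12/2.40122 = 4.99746.
Mn per 12 O = 0.08557 × 4.99746 = 0.428.

0.428 Mn apfu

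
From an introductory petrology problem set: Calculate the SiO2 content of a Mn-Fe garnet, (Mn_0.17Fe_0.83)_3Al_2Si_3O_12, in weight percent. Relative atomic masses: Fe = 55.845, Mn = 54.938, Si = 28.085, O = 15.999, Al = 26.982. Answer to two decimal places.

Molar mass of (Mn_0.17Fe_0.83)_3Al_2Si_3O_12 = 0.51×54.938 + 2.49×55.845 + 2×26.982 + 3×28.085 + 12×15.999 = 497.279 g/mol.
Each formula unit contains 3 Si, equivalent to 3/1 = 3.0000 mol SiO2.
M(SiO2) = 1×28.085 + 2×15.999 = 60.083 g/mol.
Mass of SiO2 per formula unit = 3.0000 × 60.083 = 180.249 g.
SiO2 wt% = 180.249 / 497.279 × 100 = 36.25%.

36.25 wt%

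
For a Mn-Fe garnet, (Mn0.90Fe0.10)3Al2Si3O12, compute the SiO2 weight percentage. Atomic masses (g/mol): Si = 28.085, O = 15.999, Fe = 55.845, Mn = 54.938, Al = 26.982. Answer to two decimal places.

Molar mass of (Mn0.90Fe0.10)3Al2Si3O12 = 2.70*54.938 + 0.30*55.845 + 2*26.982 + 3*28.085 + 12*15.999 = 495.293 g/mol.
Each formula unit contains 3 Si, equivalent to 3/1 = 3.0000 mol SiO2.
M(SiO2) = 1×28.085 + 2×15.999 = 60.083 g/mol.
Mass of SiO2 per formula unit = 3.0000 × 60.083 = 180.249 g.
SiO2 wt% = 180.249 / 495.293 × 100 = 36.39%.

36.39 wt%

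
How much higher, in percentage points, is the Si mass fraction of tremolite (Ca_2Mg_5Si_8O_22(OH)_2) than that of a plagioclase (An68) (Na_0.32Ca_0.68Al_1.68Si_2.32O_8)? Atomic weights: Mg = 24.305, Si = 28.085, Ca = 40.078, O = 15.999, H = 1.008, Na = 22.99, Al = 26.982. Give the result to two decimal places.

3.80 percentage points

Si in Ca_2Mg_5Si_8O_22(OH)_2: molar mass 812.353 g/mol; 8×28.085 = 224.680 g → 27.66 wt%.
Si in Na_0.32Ca_0.68Al_1.68Si_2.32O_8: molar mass 273.089 g/mol; 2.32×28.085 = 65.157 g → 23.86 wt%.
Difference = 27.66 − 23.86 = 3.80 percentage points.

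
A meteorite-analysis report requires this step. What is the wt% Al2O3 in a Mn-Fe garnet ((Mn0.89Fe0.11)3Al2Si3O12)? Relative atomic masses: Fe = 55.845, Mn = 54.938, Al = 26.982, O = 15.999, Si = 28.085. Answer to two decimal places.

20.58 wt%

M((Mn0.89Fe0.11)3Al2Si3O12) = 495.320 g/mol; M(Al2O3) = 101.961 g/mol.
Moles Al2O3 per formula unit = 2 Al ÷ 2 = 1.0000.
Al2O3 fraction = (1.0000 × 101.961) / 495.320 = 101.961/495.320 = 0.2058.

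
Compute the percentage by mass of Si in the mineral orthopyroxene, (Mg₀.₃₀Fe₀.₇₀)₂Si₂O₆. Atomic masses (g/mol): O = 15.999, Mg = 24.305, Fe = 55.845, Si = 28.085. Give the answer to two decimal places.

Molar mass of (Mg₀.₃₀Fe₀.₇₀)₂Si₂O₆: 0.60·24.305 + 1.40·55.845 + 2·28.085 + 6·15.999 = 244.930 g/mol.
Mass of Si per formula unit: 2 × 28.085 = 56.170 g.
Weight fraction Si = 56.170 / 244.930 = 0.2293.

22.93 weight percent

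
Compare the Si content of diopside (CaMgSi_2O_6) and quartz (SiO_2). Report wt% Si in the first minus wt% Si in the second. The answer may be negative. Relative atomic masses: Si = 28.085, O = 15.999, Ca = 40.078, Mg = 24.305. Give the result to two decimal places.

Si in CaMgSi_2O_6: molar mass 216.547 g/mol; 2×28.085 = 56.170 g → 25.94 wt%.
Si in SiO_2: molar mass 60.083 g/mol; 1×28.085 = 28.085 g → 46.74 wt%.
Difference = 25.94 − 46.74 = -20.80 percentage points.

-20.80 percentage points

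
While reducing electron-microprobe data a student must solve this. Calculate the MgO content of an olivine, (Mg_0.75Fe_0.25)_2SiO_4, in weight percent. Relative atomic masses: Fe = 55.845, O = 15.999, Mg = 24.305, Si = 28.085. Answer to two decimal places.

38.64 wt%

Formula mass = 156.461 g/mol.
1.50 Mg → 1.5000 mol MgO per formula unit; M(MgO) = 40.304, so MgO mass = 60.456 g.
60.456/156.461 × 100 = 38.64 wt%.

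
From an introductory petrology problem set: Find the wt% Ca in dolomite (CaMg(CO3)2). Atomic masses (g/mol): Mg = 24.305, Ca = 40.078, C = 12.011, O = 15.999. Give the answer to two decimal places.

21.73 weight percent

Molar mass of CaMg(CO3)2: 1×40.078 + 1×24.305 + 2×12.011 + 6×15.999 = 184.399 g/mol.
Mass of Ca per formula unit: 1 × 40.078 = 40.078 g.
Weight fraction Ca = 40.078 / 184.399 = 0.2173.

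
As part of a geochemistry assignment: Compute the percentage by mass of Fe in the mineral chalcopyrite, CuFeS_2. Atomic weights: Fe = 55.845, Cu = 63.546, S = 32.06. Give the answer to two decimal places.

M(CuFeS_2) = 183.511 g/mol.
Fe contributes 1 × 55.845 = 55.845 g per mole.
55.845/183.511 = 0.3043 → 30.43%.

30.43 wt%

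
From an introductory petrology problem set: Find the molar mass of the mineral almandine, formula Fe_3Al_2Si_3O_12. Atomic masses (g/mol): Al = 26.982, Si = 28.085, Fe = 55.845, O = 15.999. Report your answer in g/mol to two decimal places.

M = 3·55.845 + 2·26.982 + 3·28.085 + 12·15.999

497.74 g/mol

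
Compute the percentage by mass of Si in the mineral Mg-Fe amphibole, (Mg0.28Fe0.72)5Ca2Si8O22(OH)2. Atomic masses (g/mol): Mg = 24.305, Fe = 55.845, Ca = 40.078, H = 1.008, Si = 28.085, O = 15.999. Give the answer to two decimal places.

24.27 weight percent

M((Mg0.28Fe0.72)5Ca2Si8O22(OH)2) = 925.897 g/mol.
Si contributes 8 × 28.085 = 224.680 g per mole.
224.680/925.897 = 0.2427 → 24.27%.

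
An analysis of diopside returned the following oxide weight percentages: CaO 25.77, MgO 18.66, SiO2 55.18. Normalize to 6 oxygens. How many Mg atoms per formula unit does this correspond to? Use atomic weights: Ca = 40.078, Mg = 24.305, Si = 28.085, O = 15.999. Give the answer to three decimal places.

25.77 wt% CaO ÷ 56.077 g/mol = 0.45955 mol, giving 0.45955 Ca and 0.45955 O.
18.66 wt% MgO ÷ 40.304 g/mol = 0.46298 mol, giving 0.46298 Mg and 0.46298 O.
55.18 wt% SiO2 ÷ 60.083 g/mol = 0.91840 mol, giving 0.91840 Si and 1.83680 O.
Oxygen sums to 2.75933; scaling by 6/2.75933 = 2.17444 puts the formula on 6 O.
Mg: 0.46298 × 2.17444 = 1.007 atoms per formula unit.

1.007 Mg apfu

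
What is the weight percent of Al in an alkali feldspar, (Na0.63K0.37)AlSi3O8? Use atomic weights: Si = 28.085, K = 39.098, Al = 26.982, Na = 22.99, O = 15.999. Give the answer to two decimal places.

Molar mass of (Na0.63K0.37)AlSi3O8: 0.63*22.99 + 0.37*39.098 + 1*26.982 + 3*28.085 + 8*15.999 = 268.179 g/mol.
Mass of Al per formula unit: 1 × 26.982 = 26.982 g.
Weight fraction Al = 26.982 / 268.179 = 0.1006.

10.06 mass %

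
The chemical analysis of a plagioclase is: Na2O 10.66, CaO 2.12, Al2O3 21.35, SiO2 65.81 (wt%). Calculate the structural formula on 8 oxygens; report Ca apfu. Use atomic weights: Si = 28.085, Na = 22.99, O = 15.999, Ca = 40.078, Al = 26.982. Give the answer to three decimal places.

0.100 Ca apfu

Na2O (M=61.979): mol = 0.17199; Na = 0.34398, O = 0.17199.
CaO (M=56.077): mol = 0.03781; Ca = 0.03781, O = 0.03781.
Al2O3 (M=101.961): mol = 0.20939; Al = 0.41878, O = 0.62817.
SiO2 (M=60.083): mol = 1.09532; Si = 1.09532, O = 2.19064.
ΣO = 3.02861; factor = 8/ΣO = 2.64148.
Ca apfu = 0.03781 × 2.64148 = 0.100.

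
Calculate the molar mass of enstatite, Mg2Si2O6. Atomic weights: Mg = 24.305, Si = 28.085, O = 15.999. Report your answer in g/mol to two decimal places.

M = 2*24.305 + 2*28.085 + 6*15.999

200.77 g/mol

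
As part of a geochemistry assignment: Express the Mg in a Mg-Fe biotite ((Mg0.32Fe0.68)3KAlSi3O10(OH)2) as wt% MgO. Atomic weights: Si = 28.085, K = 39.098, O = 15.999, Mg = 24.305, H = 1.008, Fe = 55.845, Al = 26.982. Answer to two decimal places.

8.03 wt%

Formula mass = 481.596 g/mol.
0.96 Mg → 0.9600 mol MgO per formula unit; M(MgO) = 40.304, so MgO mass = 38.692 g.
38.692/481.596 × 100 = 8.03 wt%.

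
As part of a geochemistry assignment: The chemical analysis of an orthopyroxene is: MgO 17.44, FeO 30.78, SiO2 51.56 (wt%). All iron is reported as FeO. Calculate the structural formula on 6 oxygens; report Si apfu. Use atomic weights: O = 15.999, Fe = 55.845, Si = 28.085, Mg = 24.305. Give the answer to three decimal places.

17.44 wt% MgO ÷ 40.304 g/mol = 0.43271 mol, giving 0.43271 Mg and 0.43271 O.
30.78 wt% FeO ÷ 71.844 g/mol = 0.42843 mol, giving 0.42843 Fe and 0.42843 O.
51.56 wt% SiO2 ÷ 60.083 g/mol = 0.85815 mol, giving 0.85815 Si and 1.71630 O.
Oxygen sums to 2.57744; scaling by 6/2.57744 = 2.32789 puts the formula on 6 O.
Si: 0.85815 × 2.32789 = 1.998 atoms per formula unit.

1.998 Si apfu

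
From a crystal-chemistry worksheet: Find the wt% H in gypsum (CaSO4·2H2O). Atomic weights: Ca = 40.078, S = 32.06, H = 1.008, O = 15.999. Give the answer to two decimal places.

2.34 weight percent

Molar mass of CaSO4·2H2O: 1·40.078 + 1·32.06 + 6·15.999 + 4·1.008 = 172.164 g/mol.
Mass of H per formula unit: 4 × 1.008 = 4.032 g.
Weight fraction H = 4.032 / 172.164 = 0.0234.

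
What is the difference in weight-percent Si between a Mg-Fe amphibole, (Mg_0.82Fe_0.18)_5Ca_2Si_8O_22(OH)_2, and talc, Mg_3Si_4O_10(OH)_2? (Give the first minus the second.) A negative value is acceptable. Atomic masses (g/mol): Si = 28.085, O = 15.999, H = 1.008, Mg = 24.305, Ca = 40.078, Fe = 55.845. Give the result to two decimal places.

-2.90 percentage points

M((Mg_0.82Fe_0.18)_5Ca_2Si_8O_22(OH)_2) = 840.739 g/mol, so wt% Si = 224.680/840.739 × 100 = 26.72%.
M(Mg_3Si_4O_10(OH)_2) = 379.259 g/mol, so wt% Si = 112.340/379.259 × 100 = 29.62%.
26.72 − 29.62 = -2.90 pp.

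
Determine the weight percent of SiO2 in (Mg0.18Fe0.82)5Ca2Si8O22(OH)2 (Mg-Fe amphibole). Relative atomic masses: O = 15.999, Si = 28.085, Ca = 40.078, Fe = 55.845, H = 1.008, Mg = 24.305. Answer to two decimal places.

51.04 wt%

Molar mass of (Mg0.18Fe0.82)5Ca2Si8O22(OH)2 = 0.90×24.305 + 4.10×55.845 + 2×40.078 + 8×28.085 + 24×15.999 + 2×1.008 = 941.667 g/mol.
Each formula unit contains 8 Si, equivalent to 8/1 = 8.0000 mol SiO2.
M(SiO2) = 1×28.085 + 2×15.999 = 60.083 g/mol.
Mass of SiO2 per formula unit = 8.0000 × 60.083 = 480.664 g.
SiO2 wt% = 480.664 / 941.667 × 100 = 51.04%.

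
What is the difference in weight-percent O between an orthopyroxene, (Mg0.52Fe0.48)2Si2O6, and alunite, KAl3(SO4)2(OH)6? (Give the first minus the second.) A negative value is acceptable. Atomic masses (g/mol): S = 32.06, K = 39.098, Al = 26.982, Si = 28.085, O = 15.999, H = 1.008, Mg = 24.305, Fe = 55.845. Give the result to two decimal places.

M((Mg0.52Fe0.48)2Si2O6) = 231.052 g/mol, so wt% O = 95.994/231.052 × 100 = 41.55%.
M(KAl3(SO4)2(OH)6) = 414.198 g/mol, so wt% O = 223.986/414.198 × 100 = 54.08%.
41.55 − 54.08 = -12.53 pp.

-12.53 percentage points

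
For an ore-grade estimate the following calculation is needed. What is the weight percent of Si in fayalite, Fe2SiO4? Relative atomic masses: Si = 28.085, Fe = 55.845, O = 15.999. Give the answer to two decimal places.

M(Fe2SiO4) = 203.771 g/mol.
Si contributes 1 × 28.085 = 28.085 g per mole.
28.085/203.771 = 0.1378 → 13.78%.

13.78 wt%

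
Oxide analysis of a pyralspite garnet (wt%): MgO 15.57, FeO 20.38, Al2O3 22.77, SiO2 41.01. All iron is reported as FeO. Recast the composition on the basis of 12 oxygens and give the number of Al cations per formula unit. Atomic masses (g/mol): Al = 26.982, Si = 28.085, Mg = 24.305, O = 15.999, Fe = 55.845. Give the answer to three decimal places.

1.981 Al apfu

MgO: 15.57/40.304 = 0.38631 mol → 0.38631 mol Mg, 0.38631 mol O.
FeO: 20.38/71.844 = 0.28367 mol → 0.28367 mol Fe, 0.28367 mol O.
Al2O3: 22.77/101.961 = 0.22332 mol → 0.44664 mol Al, 0.66996 mol O.
SiO2: 41.01/60.083 = 0.68256 mol → 0.68256 mol Si, 1.36512 mol O.
Total oxygen = 2.70506 mol. Normalization factor = 12/2.70506 = 4.43613.
Al per 12 O = 0.44664 × 4.43613 = 1.981.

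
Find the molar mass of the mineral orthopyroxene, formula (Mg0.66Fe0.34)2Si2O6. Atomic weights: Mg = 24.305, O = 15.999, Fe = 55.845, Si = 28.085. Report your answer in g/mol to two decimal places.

The formula mass is the sum 1.32·24.305 + 0.68·55.845 + 2·28.085 + 6·15.999.

222.22 g/mol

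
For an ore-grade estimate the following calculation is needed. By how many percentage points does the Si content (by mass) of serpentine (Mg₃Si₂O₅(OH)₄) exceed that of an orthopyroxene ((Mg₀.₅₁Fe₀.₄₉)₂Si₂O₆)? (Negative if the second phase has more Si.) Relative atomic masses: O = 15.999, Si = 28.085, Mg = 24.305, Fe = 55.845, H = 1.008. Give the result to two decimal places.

-3.97 percentage points

First mineral: 56.170 g Si in 277.108 g formula = 20.27 wt% Si.
Second mineral: 56.170 g Si in 231.683 g formula = 24.24 wt% Si.
20.27% − 24.24% gives a difference of -3.97 percentage points.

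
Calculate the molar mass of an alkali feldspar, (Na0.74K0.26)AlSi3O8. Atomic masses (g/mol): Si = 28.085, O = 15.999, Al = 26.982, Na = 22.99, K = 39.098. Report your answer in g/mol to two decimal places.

266.41 g/mol

M = 0.74*22.99 + 0.26*39.098 + 1*26.982 + 3*28.085 + 8*15.999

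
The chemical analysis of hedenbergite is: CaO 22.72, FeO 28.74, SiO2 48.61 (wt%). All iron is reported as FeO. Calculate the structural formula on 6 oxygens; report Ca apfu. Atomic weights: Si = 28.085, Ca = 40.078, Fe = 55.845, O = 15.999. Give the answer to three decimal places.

1.003 Ca apfu

CaO: 22.72/56.077 = 0.40516 mol → 0.40516 mol Ca, 0.40516 mol O.
FeO: 28.74/71.844 = 0.40003 mol → 0.40003 mol Fe, 0.40003 mol O.
SiO2: 48.61/60.083 = 0.80905 mol → 0.80905 mol Si, 1.61810 mol O.
Total oxygen = 2.42329 mol. Normalization factor = 6/2.42329 = 2.47597.
Ca per 6 O = 0.40516 × 2.47597 = 1.003.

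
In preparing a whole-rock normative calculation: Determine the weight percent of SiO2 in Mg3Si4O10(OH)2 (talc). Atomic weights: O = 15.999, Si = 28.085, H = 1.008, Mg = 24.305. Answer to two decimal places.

63.37 wt%

M(Mg3Si4O10(OH)2) = 379.259 g/mol; M(SiO2) = 60.083 g/mol.
Moles SiO2 per formula unit = 4 Si ÷ 1 = 4.0000.
SiO2 fraction = (4.0000 × 60.083) / 379.259 = 240.332/379.259 = 0.6337.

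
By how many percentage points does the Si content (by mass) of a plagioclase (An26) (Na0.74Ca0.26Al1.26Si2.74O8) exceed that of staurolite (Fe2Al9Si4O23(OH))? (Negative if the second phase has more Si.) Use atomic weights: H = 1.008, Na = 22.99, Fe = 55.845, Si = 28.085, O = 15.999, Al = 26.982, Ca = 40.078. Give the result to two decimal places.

15.70 percentage points

M(Na0.74Ca0.26Al1.26Si2.74O8) = 266.375 g/mol, so wt% Si = 76.953/266.375 × 100 = 28.89%.
M(Fe2Al9Si4O23(OH)) = 851.852 g/mol, so wt% Si = 112.340/851.852 × 100 = 13.19%.
28.89 − 13.19 = 15.70 pp.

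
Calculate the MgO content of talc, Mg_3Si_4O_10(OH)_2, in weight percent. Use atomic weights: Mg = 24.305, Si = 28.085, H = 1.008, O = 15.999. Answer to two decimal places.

Formula mass = 379.259 g/mol.
3 Mg → 3.0000 mol MgO per formula unit; M(MgO) = 40.304, so MgO mass = 120.912 g.
120.912/379.259 × 100 = 31.88 wt%.

31.88 wt%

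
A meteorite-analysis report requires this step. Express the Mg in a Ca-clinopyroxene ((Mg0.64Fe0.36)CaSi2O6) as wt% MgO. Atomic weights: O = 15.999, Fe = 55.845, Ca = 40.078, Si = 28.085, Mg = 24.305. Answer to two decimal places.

11.32 wt%

Formula mass = 227.901 g/mol.
0.64 Mg → 0.6400 mol MgO per formula unit; M(MgO) = 40.304, so MgO mass = 25.795 g.
25.795/227.901 × 100 = 11.32 wt%.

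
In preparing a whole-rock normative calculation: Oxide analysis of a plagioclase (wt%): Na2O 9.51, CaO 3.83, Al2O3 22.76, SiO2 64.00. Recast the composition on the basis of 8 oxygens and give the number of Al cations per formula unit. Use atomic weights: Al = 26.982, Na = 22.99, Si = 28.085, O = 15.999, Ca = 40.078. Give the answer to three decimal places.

1.182 Al apfu

9.51 wt% Na2O ÷ 61.979 g/mol = 0.15344 mol, giving 0.30688 Na and 0.15344 O.
3.83 wt% CaO ÷ 56.077 g/mol = 0.06830 mol, giving 0.06830 Ca and 0.06830 O.
22.76 wt% Al2O3 ÷ 101.961 g/mol = 0.22322 mol, giving 0.44644 Al and 0.66966 O.
64.00 wt% SiO2 ÷ 60.083 g/mol = 1.06519 mol, giving 1.06519 Si and 2.13038 O.
Oxygen sums to 3.02178; scaling by 8/3.02178 = 2.64745 puts the formula on 8 O.
Al: 0.44644 × 2.64745 = 1.182 atoms per formula unit.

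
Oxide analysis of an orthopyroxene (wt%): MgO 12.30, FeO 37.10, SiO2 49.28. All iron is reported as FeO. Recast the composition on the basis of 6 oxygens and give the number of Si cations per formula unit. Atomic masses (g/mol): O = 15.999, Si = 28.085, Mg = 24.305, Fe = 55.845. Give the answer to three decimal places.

12.30 wt% MgO ÷ 40.304 g/mol = 0.30518 mol, giving 0.30518 Mg and 0.30518 O.
37.10 wt% FeO ÷ 71.844 g/mol = 0.51640 mol, giving 0.51640 Fe and 0.51640 O.
49.28 wt% SiO2 ÷ 60.083 g/mol = 0.82020 mol, giving 0.82020 Si and 1.64040 O.
Oxygen sums to 2.46198; scaling by 6/2.46198 = 2.43706 puts the formula on 6 O.
Si: 0.82020 × 2.43706 = 1.999 atoms per formula unit.

1.999 Si apfu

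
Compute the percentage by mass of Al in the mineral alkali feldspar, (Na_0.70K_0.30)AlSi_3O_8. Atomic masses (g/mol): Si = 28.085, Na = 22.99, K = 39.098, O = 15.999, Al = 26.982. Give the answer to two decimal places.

10.10 mass %

Molar mass of (Na_0.70K_0.30)AlSi_3O_8: 0.70×22.99 + 0.30×39.098 + 1×26.982 + 3×28.085 + 8×15.999 = 267.051 g/mol.
Mass of Al per formula unit: 1 × 26.982 = 26.982 g.
Weight fraction Al = 26.982 / 267.051 = 0.1010.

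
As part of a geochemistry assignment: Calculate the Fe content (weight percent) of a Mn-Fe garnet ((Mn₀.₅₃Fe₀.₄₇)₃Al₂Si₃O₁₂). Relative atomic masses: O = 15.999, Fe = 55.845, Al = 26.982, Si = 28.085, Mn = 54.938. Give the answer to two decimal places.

M((Mn₀.₅₃Fe₀.₄₇)₃Al₂Si₃O₁₂) = 496.300 g/mol.
Fe contributes 1.41 × 55.845 = 78.741 g per mole.
78.741/496.300 = 0.1587 → 15.87%.

15.87 weight percent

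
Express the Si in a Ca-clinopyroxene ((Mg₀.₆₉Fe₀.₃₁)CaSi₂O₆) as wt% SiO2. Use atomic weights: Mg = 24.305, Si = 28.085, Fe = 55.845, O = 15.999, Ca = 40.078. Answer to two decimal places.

Formula mass = 226.324 g/mol.
2 Si → 2.0000 mol SiO2 per formula unit; M(SiO2) = 60.083, so SiO2 mass = 120.166 g.
120.166/226.324 × 100 = 53.09 wt%.

53.09 wt%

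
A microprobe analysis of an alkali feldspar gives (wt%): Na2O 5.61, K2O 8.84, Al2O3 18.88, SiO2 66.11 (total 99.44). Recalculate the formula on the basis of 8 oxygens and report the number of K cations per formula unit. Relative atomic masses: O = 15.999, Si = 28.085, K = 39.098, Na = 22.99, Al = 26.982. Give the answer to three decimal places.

Na2O (M=61.979): mol = 0.09051; Na = 0.18102, O = 0.09051.
K2O (M=94.195): mol = 0.09385; K = 0.18770, O = 0.09385.
Al2O3 (M=101.961): mol = 0.18517; Al = 0.37034, O = 0.55551.
SiO2 (M=60.083): mol = 1.10031; Si = 1.10031, O = 2.20062.
ΣO = 2.94049; factor = 8/ΣO = 2.72063.
K apfu = 0.18770 × 2.72063 = 0.511.

0.511 K apfu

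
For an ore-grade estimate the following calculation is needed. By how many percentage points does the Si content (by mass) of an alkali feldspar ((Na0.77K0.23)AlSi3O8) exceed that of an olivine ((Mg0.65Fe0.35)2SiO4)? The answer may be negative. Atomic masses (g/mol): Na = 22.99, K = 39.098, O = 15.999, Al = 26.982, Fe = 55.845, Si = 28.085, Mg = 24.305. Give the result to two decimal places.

Si in (Na0.77K0.23)AlSi3O8: molar mass 265.924 g/mol; 3×28.085 = 84.255 g → 31.68 wt%.
Si in (Mg0.65Fe0.35)2SiO4: molar mass 162.769 g/mol; 1×28.085 = 28.085 g → 17.25 wt%.
Difference = 31.68 − 17.25 = 14.43 percentage points.

14.43 percentage points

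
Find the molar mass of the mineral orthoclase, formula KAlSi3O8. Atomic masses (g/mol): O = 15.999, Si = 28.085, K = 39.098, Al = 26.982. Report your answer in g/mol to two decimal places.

M = 1·39.098 + 1·26.982 + 3·28.085 + 8·15.999

278.33 g/mol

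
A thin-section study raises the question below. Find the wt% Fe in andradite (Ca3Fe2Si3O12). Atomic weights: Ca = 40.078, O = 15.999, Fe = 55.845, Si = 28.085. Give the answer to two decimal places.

21.98 mass %

Molar mass of Ca3Fe2Si3O12: 3×40.078 + 2×55.845 + 3×28.085 + 12×15.999 = 508.167 g/mol.
Mass of Fe per formula unit: 2 × 55.845 = 111.690 g.
Weight fraction Fe = 111.690 / 508.167 = 0.2198.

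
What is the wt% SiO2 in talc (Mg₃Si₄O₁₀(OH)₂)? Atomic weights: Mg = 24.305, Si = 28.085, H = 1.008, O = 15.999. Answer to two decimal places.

63.37 wt%

Formula mass = 379.259 g/mol.
4 Si → 4.0000 mol SiO2 per formula unit; M(SiO2) = 60.083, so SiO2 mass = 240.332 g.
240.332/379.259 × 100 = 63.37 wt%.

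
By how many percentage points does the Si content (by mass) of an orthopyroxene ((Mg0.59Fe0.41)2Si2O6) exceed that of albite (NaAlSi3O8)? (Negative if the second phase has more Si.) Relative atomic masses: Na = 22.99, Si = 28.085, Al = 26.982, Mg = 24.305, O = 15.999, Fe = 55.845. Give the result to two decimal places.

-7.35 percentage points

First mineral: 56.170 g Si in 226.637 g formula = 24.78 wt% Si.
Second mineral: 84.255 g Si in 262.219 g formula = 32.13 wt% Si.
24.78% − 32.13% gives a difference of -7.35 percentage points.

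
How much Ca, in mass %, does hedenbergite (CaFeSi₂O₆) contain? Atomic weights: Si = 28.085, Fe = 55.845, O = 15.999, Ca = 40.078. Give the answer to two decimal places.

16.15 mass %

M(CaFeSi₂O₆) = 248.087 g/mol.
Ca contributes 1 × 40.078 = 40.078 g per mole.
40.078/248.087 = 0.1615 → 16.15%.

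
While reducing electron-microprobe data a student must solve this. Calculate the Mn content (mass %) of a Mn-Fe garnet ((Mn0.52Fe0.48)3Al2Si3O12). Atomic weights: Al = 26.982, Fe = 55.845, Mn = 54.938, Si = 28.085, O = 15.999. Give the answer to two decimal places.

17.27 mass %

Molar mass of (Mn0.52Fe0.48)3Al2Si3O12: 1.56·54.938 + 1.44·55.845 + 2·26.982 + 3·28.085 + 12·15.999 = 496.327 g/mol.
Mass of Mn per formula unit: 1.56 × 54.938 = 85.703 g.
Weight fraction Mn = 85.703 / 496.327 = 0.1727.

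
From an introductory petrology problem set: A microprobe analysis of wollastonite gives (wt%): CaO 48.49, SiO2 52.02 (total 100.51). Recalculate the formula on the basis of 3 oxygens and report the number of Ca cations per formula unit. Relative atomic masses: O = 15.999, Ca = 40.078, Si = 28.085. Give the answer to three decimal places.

CaO: 48.49/56.077 = 0.86470 mol → 0.86470 mol Ca, 0.86470 mol O.
SiO2: 52.02/60.083 = 0.86580 mol → 0.86580 mol Si, 1.73160 mol O.
Total oxygen = 2.59630 mol. Normalization factor = 3/2.59630 = 1.15549.
Ca per 3 O = 0.86470 × 1.15549 = 0.999.

0.999 Ca apfu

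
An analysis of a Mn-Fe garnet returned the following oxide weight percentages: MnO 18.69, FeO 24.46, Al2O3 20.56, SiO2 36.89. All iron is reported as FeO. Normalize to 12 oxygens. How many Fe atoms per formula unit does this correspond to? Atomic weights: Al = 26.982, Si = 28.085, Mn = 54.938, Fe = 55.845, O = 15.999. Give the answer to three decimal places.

MnO: 18.69/70.937 = 0.26347 mol → 0.26347 mol Mn, 0.26347 mol O.
FeO: 24.46/71.844 = 0.34046 mol → 0.34046 mol Fe, 0.34046 mol O.
Al2O3: 20.56/101.961 = 0.20165 mol → 0.40330 mol Al, 0.60495 mol O.
SiO2: 36.89/60.083 = 0.61398 mol → 0.61398 mol Si, 1.22796 mol O.
Total oxygen = 2.43684 mol. Normalization factor = 12/2.43684 = 4.92441.
Fe per 12 O = 0.34046 × 4.92441 = 1.677.

1.677 Fe apfu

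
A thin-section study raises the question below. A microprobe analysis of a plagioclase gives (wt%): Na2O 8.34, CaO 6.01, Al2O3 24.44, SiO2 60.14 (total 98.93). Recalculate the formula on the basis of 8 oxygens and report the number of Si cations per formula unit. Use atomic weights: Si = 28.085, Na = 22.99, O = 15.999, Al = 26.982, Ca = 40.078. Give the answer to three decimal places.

2.703 Si apfu

Na2O (M=61.979): mol = 0.13456; Na = 0.26912, O = 0.13456.
CaO (M=56.077): mol = 0.10717; Ca = 0.10717, O = 0.10717.
Al2O3 (M=101.961): mol = 0.23970; Al = 0.47940, O = 0.71910.
SiO2 (M=60.083): mol = 1.00095; Si = 1.00095, O = 2.00190.
ΣO = 2.96273; factor = 8/ΣO = 2.70021.
Si apfu = 1.00095 × 2.70021 = 2.703.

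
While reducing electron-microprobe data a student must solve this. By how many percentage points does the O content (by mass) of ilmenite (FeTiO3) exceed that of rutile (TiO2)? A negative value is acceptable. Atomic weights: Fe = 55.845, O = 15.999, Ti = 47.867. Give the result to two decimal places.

M(FeTiO3) = 151.709 g/mol, so wt% O = 47.997/151.709 × 100 = 31.64%.
M(TiO2) = 79.865 g/mol, so wt% O = 31.998/79.865 × 100 = 40.07%.
31.64 − 40.07 = -8.43 pp.

-8.43 percentage points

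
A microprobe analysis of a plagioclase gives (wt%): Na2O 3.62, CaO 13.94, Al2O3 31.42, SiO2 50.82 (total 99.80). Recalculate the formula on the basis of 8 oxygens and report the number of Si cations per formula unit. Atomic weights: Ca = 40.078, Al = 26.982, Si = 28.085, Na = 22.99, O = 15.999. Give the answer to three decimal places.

3.62 wt% Na2O ÷ 61.979 g/mol = 0.05841 mol, giving 0.11682 Na and 0.05841 O.
13.94 wt% CaO ÷ 56.077 g/mol = 0.24859 mol, giving 0.24859 Ca and 0.24859 O.
31.42 wt% Al2O3 ÷ 101.961 g/mol = 0.30816 mol, giving 0.61632 Al and 0.92448 O.
50.82 wt% SiO2 ÷ 60.083 g/mol = 0.84583 mol, giving 0.84583 Si and 1.69166 O.
Oxygen sums to 2.92314; scaling by 8/2.92314 = 2.73678 puts the formula on 8 O.
Si: 0.84583 × 2.73678 = 2.315 atoms per formula unit.

2.315 Si apfu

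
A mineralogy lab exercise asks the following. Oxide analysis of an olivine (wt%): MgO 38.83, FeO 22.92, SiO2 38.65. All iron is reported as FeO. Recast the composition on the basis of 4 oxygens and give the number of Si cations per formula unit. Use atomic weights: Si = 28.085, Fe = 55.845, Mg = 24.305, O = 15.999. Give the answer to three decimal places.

1.002 Si apfu

MgO (M=40.304): mol = 0.96343; Mg = 0.96343, O = 0.96343.
FeO (M=71.844): mol = 0.31902; Fe = 0.31902, O = 0.31902.
SiO2 (M=60.083): mol = 0.64328; Si = 0.64328, O = 1.28656.
ΣO = 2.56901; factor = 4/ΣO = 1.55702.
Si apfu = 0.64328 × 1.55702 = 1.002.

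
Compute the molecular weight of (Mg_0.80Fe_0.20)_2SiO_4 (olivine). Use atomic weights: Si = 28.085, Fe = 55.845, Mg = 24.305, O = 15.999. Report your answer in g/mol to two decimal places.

153.31 g/mol

The formula mass is the sum 1.60(24.305) + 0.40(55.845) + 1(28.085) + 4(15.999).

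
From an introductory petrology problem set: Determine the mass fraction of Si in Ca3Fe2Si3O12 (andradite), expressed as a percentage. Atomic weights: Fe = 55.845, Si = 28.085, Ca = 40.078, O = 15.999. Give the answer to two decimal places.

16.58 wt%

M(Ca3Fe2Si3O12) = 508.167 g/mol.
Si contributes 3 × 28.085 = 84.255 g per mole.
84.255/508.167 = 0.1658 → 16.58%.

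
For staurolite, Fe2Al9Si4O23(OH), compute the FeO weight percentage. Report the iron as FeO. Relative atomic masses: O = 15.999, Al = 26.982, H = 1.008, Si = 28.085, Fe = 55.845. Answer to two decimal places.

M(Fe2Al9Si4O23(OH)) = 851.852 g/mol; M(FeO) = 71.844 g/mol.
Moles FeO per formula unit = 2 Fe ÷ 1 = 2.0000.
FeO fraction = (2.0000 × 71.844) / 851.852 = 143.688/851.852 = 0.1687.

16.87 wt%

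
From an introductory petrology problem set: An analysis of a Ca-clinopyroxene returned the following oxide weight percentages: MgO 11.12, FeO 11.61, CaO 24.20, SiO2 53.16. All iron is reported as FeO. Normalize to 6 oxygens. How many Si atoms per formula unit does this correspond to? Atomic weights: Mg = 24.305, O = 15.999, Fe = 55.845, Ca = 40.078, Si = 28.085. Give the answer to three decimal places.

2.012 Si apfu

11.12 wt% MgO ÷ 40.304 g/mol = 0.27590 mol, giving 0.27590 Mg and 0.27590 O.
11.61 wt% FeO ÷ 71.844 g/mol = 0.16160 mol, giving 0.16160 Fe and 0.16160 O.
24.20 wt% CaO ÷ 56.077 g/mol = 0.43155 mol, giving 0.43155 Ca and 0.43155 O.
53.16 wt% SiO2 ÷ 60.083 g/mol = 0.88478 mol, giving 0.88478 Si and 1.76956 O.
Oxygen sums to 2.63861; scaling by 6/2.63861 = 2.27392 puts the formula on 6 O.
Si: 0.88478 × 2.27392 = 2.012 atoms per formula unit.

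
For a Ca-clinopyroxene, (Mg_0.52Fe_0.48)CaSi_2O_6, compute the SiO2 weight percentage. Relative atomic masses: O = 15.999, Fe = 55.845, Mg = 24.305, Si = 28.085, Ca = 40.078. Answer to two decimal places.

51.87 wt%

M((Mg_0.52Fe_0.48)CaSi_2O_6) = 231.686 g/mol; M(SiO2) = 60.083 g/mol.
Moles SiO2 per formula unit = 2 Si ÷ 1 = 2.0000.
SiO2 fraction = (2.0000 × 60.083) / 231.686 = 120.166/231.686 = 0.5187.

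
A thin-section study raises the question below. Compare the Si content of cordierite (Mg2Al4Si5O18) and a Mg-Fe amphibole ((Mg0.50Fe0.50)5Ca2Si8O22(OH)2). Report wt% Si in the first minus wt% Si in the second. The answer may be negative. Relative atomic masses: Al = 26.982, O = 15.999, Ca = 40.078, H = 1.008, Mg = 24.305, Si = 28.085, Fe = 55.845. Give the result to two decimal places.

Si in Mg2Al4Si5O18: molar mass 584.945 g/mol; 5×28.085 = 140.425 g → 24.01 wt%.
Si in (Mg0.50Fe0.50)5Ca2Si8O22(OH)2: molar mass 891.203 g/mol; 8×28.085 = 224.680 g → 25.21 wt%.
Difference = 24.01 − 25.21 = -1.20 percentage points.

-1.20 percentage points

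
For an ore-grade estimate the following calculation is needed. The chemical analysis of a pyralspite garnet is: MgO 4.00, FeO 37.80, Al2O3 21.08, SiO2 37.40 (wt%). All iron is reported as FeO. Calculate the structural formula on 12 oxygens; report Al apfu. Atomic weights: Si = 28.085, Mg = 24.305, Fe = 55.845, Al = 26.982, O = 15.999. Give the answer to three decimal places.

1.992 Al apfu

4.00 wt% MgO ÷ 40.304 g/mol = 0.09925 mol, giving 0.09925 Mg and 0.09925 O.
37.80 wt% FeO ÷ 71.844 g/mol = 0.52614 mol, giving 0.52614 Fe and 0.52614 O.
21.08 wt% Al2O3 ÷ 101.961 g/mol = 0.20675 mol, giving 0.41350 Al and 0.62025 O.
37.40 wt% SiO2 ÷ 60.083 g/mol = 0.62247 mol, giving 0.62247 Si and 1.24494 O.
Oxygen sums to 2.49058; scaling by 12/2.49058 = 4.81815 puts the formula on 12 O.
Al: 0.41350 × 4.81815 = 1.992 atoms per formula unit.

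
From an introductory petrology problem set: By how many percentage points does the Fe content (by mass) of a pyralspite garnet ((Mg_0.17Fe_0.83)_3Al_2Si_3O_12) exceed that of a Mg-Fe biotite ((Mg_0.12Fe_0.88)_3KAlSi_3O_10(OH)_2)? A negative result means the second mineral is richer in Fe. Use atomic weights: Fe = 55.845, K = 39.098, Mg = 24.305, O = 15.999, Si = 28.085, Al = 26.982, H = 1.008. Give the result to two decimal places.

-0.59 percentage points

M((Mg_0.17Fe_0.83)_3Al_2Si_3O_12) = 481.657 g/mol, so wt% Fe = 139.054/481.657 × 100 = 28.87%.
M((Mg_0.12Fe_0.88)_3KAlSi_3O_10(OH)_2) = 500.520 g/mol, so wt% Fe = 147.431/500.520 × 100 = 29.46%.
28.87 − 29.46 = -0.59 pp.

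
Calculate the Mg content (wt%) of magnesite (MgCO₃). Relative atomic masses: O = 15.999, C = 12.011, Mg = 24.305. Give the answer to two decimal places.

28.83 wt%

M(MgCO₃) = 84.313 g/mol.
Mg contributes 1 × 24.305 = 24.305 g per mole.
24.305/84.313 = 0.2883 → 28.83%.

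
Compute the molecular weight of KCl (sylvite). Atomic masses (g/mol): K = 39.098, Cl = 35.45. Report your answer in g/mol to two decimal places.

74.55 g/mol

K: 1 × 39.098 = 39.0980
Cl: 1 × 35.45 = 35.4500
Summing the contributions gives the formula mass.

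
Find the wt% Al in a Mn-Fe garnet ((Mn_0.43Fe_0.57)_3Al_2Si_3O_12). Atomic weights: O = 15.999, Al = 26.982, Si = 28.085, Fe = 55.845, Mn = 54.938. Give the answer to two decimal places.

10.87 weight percent

Molar mass of (Mn_0.43Fe_0.57)_3Al_2Si_3O_12: 1.29*54.938 + 1.71*55.845 + 2*26.982 + 3*28.085 + 12*15.999 = 496.572 g/mol.
Mass of Al per formula unit: 2 × 26.982 = 53.964 g.
Weight fraction Al = 53.964 / 496.572 = 0.1087.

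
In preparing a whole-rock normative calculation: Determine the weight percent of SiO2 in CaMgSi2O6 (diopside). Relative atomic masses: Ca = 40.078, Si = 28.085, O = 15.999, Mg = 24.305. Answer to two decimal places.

Formula mass = 216.547 g/mol.
2 Si → 2.0000 mol SiO2 per formula unit; M(SiO2) = 60.083, so SiO2 mass = 120.166 g.
120.166/216.547 × 100 = 55.49 wt%.

55.49 wt%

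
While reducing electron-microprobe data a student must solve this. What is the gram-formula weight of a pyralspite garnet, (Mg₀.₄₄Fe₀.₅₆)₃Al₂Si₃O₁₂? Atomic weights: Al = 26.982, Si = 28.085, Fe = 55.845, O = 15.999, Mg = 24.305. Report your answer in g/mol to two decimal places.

M = 1.32(24.305) + 1.68(55.845) + 2(26.982) + 3(28.085) + 12(15.999)

456.11 g/mol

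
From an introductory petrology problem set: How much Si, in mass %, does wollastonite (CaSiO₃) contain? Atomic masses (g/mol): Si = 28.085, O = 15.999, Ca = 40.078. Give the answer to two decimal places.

Formula mass = 1×40.078 + 1×28.085 + 3×15.999 = 116.160 g/mol, of which 28.085 g is Si.
So Si makes up 28.085/116.160 = 0.2418 of the mass, i.e. 24.18%.

24.18 mass %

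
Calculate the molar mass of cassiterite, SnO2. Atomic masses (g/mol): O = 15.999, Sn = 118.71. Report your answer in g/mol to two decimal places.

150.71 g/mol

M = 1(118.71) + 2(15.999)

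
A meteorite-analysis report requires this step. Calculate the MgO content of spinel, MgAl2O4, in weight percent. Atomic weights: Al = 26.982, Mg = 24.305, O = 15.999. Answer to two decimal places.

28.33 wt%

M(MgAl2O4) = 142.265 g/mol; M(MgO) = 40.304 g/mol.
Moles MgO per formula unit = 1 Mg ÷ 1 = 1.0000.
MgO fraction = (1.0000 × 40.304) / 142.265 = 40.304/142.265 = 0.2833.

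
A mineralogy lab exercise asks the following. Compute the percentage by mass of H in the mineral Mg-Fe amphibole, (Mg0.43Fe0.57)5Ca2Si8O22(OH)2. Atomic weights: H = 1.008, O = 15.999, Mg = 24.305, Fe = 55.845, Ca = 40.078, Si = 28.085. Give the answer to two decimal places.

0.22 wt%

Molar mass of (Mg0.43Fe0.57)5Ca2Si8O22(OH)2: 2.15×24.305 + 2.85×55.845 + 2×40.078 + 8×28.085 + 24×15.999 + 2×1.008 = 902.242 g/mol.
Mass of H per formula unit: 2 × 1.008 = 2.016 g.
Weight fraction H = 2.016 / 902.242 = 0.0022.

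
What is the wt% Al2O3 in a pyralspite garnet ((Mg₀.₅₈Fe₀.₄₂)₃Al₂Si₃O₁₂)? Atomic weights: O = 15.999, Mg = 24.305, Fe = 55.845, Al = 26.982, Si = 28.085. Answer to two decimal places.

23.02 wt%

Formula mass = 442.862 g/mol.
2 Al → 1.0000 mol Al2O3 per formula unit; M(Al2O3) = 101.961, so Al2O3 mass = 101.961 g.
101.961/442.862 × 100 = 23.02 wt%.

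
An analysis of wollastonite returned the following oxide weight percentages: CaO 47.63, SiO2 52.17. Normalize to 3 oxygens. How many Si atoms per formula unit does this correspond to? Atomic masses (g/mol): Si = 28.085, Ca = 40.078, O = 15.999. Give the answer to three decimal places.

47.63 wt% CaO ÷ 56.077 g/mol = 0.84937 mol, giving 0.84937 Ca and 0.84937 O.
52.17 wt% SiO2 ÷ 60.083 g/mol = 0.86830 mol, giving 0.86830 Si and 1.73660 O.
Oxygen sums to 2.58597; scaling by 3/2.58597 = 1.16011 puts the formula on 3 O.
Si: 0.86830 × 1.16011 = 1.007 atoms per formula unit.

1.007 Si apfu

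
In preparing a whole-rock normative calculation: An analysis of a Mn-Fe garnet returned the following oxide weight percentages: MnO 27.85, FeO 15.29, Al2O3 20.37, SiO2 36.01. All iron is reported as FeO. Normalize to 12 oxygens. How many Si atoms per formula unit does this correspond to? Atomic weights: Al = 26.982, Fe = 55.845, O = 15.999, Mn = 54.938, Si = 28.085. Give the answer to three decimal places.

2.992 Si apfu

MnO (M=70.937): mol = 0.39260; Mn = 0.39260, O = 0.39260.
FeO (M=71.844): mol = 0.21282; Fe = 0.21282, O = 0.21282.
Al2O3 (M=101.961): mol = 0.19978; Al = 0.39956, O = 0.59934.
SiO2 (M=60.083): mol = 0.59934; Si = 0.59934, O = 1.19868.
ΣO = 2.40344; factor = 12/ΣO = 4.99284.
Si apfu = 0.59934 × 4.99284 = 2.992.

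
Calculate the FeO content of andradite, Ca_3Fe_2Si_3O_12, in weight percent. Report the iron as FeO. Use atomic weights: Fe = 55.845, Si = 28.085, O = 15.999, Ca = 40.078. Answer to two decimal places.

Formula mass = 508.167 g/mol.
2 Fe → 2.0000 mol FeO per formula unit; M(FeO) = 71.844, so FeO mass = 143.688 g.
143.688/508.167 × 100 = 28.28 wt%.

28.28 wt%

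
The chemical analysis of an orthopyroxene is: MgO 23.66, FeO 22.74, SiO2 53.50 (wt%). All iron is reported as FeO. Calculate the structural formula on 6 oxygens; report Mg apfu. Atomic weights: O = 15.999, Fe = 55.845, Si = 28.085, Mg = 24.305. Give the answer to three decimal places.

1.312 Mg apfu

MgO: 23.66/40.304 = 0.58704 mol → 0.58704 mol Mg, 0.58704 mol O.
FeO: 22.74/71.844 = 0.31652 mol → 0.31652 mol Fe, 0.31652 mol O.
SiO2: 53.50/60.083 = 0.89043 mol → 0.89043 mol Si, 1.78086 mol O.
Total oxygen = 2.68442 mol. Normalization factor = 6/2.68442 = 2.23512.
Mg per 6 O = 0.58704 × 2.23512 = 1.312.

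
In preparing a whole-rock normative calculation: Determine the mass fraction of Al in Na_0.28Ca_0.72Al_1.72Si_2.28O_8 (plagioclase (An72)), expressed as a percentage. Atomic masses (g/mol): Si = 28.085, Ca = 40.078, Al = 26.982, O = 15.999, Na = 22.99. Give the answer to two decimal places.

16.95 wt%

M(Na_0.28Ca_0.72Al_1.72Si_2.28O_8) = 273.728 g/mol.
Al contributes 1.72 × 26.982 = 46.409 g per mole.
46.409/273.728 = 0.1695 → 16.95%.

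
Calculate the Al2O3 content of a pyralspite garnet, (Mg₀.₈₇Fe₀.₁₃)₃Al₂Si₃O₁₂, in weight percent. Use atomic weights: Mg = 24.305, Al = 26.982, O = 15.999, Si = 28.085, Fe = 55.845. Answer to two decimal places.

Molar mass of (Mg₀.₈₇Fe₀.₁₃)₃Al₂Si₃O₁₂ = 2.61·24.305 + 0.39·55.845 + 2·26.982 + 3·28.085 + 12·15.999 = 415.423 g/mol.
Each formula unit contains 2 Al, equivalent to 2/2 = 1.0000 mol Al2O3.
M(Al2O3) = 2×26.982 + 3×15.999 = 101.961 g/mol.
Mass of Al2O3 per formula unit = 1.0000 × 101.961 = 101.961 g.
Al2O3 wt% = 101.961 / 415.423 × 100 = 24.54%.

24.54 wt%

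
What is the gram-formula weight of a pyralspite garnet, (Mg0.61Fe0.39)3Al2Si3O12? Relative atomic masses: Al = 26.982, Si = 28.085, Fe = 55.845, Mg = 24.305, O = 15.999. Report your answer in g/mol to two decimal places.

440.02 g/mol

M = 1.83*24.305 + 1.17*55.845 + 2*26.982 + 3*28.085 + 12*15.999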